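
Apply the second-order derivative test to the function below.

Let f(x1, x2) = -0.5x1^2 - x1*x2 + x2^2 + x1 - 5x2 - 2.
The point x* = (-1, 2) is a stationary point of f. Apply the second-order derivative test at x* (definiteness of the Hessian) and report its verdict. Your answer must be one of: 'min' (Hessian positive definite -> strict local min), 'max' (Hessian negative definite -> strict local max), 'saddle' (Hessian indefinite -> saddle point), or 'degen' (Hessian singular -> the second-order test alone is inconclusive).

Compute the Hessian H = grad^2 f:
  H = [[-1, -1], [-1, 2]]
Verify stationarity: grad f(x*) = H x* + g = (0, 0).
Eigenvalues of H: -1.3028, 2.3028.
Eigenvalues have mixed signs, so H is indefinite -> x* is a saddle point.

saddle


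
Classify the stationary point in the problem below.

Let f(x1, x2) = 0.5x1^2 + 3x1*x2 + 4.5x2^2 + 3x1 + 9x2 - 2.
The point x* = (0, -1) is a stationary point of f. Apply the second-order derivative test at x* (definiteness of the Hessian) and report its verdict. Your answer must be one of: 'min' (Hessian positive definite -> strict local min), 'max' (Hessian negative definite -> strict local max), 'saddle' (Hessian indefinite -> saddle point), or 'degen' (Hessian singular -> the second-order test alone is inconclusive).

Compute the Hessian H = grad^2 f:
  H = [[1, 3], [3, 9]]
Verify stationarity: grad f(x*) = H x* + g = (0, 0).
Eigenvalues of H: 0, 10.
H has a zero eigenvalue (singular; positive semidefinite but not definite), so H is neither positive definite, negative definite, nor indefinite. The second-order test alone is inconclusive -> degen.
(Indeed, f is constant along the null direction of H through x*, so x* is not a strict local extremum.)

degen


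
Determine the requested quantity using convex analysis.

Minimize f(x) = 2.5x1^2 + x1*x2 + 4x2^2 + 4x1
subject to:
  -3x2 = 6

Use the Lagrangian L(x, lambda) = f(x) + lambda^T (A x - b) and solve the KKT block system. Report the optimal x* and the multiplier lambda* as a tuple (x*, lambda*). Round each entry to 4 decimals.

Form the Lagrangian:
  L(x, lambda) = (1/2) x^T Q x + c^T x + lambda^T (A x - b)
Stationarity (grad_x L = 0): Q x + c + A^T lambda = 0.
Primal feasibility: A x = b.

This gives the KKT block system:
  [ Q   A^T ] [ x     ]   [-c ]
  [ A    0  ] [ lambda ] = [ b ]

Solving the linear system:
  x*      = (-0.4, -2)
  lambda* = (-5.4667)
  f(x*)   = 15.6

x* = (-0.4, -2), lambda* = (-5.4667)


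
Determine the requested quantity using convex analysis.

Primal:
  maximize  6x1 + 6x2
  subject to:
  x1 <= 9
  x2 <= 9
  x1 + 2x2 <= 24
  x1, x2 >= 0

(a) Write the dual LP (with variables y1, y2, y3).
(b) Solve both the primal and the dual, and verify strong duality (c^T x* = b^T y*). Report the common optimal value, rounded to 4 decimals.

The standard primal-dual pair for 'max c^T x s.t. A x <= b, x >= 0' is:
  Dual:  min b^T y  s.t.  A^T y >= c,  y >= 0.

So the dual LP is:
  minimize  9y1 + 9y2 + 24y3
  subject to:
    y1 + y3 >= 6
    y2 + 2y3 >= 6
    y1, y2, y3 >= 0

Solving the primal: x* = (9, 7.5).
  primal value c^T x* = 99.
Solving the dual: y* = (3, 0, 3).
  dual value b^T y* = 99.
Strong duality: c^T x* = b^T y*. Confirmed.

99


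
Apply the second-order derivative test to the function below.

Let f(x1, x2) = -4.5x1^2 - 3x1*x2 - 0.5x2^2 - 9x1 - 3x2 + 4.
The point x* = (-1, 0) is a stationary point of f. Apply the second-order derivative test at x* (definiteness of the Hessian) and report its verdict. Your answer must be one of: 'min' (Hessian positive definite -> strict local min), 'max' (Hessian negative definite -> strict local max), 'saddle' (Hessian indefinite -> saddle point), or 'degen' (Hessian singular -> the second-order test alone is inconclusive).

Compute the Hessian H = grad^2 f:
  H = [[-9, -3], [-3, -1]]
Verify stationarity: grad f(x*) = H x* + g = (0, 0).
Eigenvalues of H: -10, 0.
H has a zero eigenvalue (singular; negative semidefinite but not definite), so H is neither positive definite, negative definite, nor indefinite. The second-order test alone is inconclusive -> degen.
(Indeed, f is constant along the null direction of H through x*, so x* is not a strict local extremum.)

degen


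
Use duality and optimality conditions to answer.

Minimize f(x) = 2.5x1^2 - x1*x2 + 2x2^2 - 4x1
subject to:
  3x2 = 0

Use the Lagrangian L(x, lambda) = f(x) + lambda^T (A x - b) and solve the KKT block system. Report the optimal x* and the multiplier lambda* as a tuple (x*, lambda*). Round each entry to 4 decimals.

Form the Lagrangian:
  L(x, lambda) = (1/2) x^T Q x + c^T x + lambda^T (A x - b)
Stationarity (grad_x L = 0): Q x + c + A^T lambda = 0.
Primal feasibility: A x = b.

This gives the KKT block system:
  [ Q   A^T ] [ x     ]   [-c ]
  [ A    0  ] [ lambda ] = [ b ]

Solving the linear system:
  x*      = (0.8, 0)
  lambda* = (0.2667)
  f(x*)   = -1.6

x* = (0.8, 0), lambda* = (0.2667)


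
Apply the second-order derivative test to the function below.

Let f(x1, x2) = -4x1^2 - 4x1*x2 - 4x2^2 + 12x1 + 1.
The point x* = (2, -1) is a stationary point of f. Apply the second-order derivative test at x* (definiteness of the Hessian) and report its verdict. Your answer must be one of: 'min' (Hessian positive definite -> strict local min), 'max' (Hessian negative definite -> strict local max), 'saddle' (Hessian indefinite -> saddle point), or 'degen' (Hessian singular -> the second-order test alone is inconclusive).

Compute the Hessian H = grad^2 f:
  H = [[-8, -4], [-4, -8]]
Verify stationarity: grad f(x*) = H x* + g = (0, 0).
Eigenvalues of H: -12, -4.
Both eigenvalues < 0, so H is negative definite -> x* is a strict local max.

max


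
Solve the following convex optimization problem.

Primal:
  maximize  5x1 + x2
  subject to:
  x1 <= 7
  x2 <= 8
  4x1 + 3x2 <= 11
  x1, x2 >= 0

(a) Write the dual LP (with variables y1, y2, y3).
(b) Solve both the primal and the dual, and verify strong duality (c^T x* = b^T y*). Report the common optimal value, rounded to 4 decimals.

The standard primal-dual pair for 'max c^T x s.t. A x <= b, x >= 0' is:
  Dual:  min b^T y  s.t.  A^T y >= c,  y >= 0.

So the dual LP is:
  minimize  7y1 + 8y2 + 11y3
  subject to:
    y1 + 4y3 >= 5
    y2 + 3y3 >= 1
    y1, y2, y3 >= 0

Solving the primal: x* = (2.75, 0).
  primal value c^T x* = 13.75.
Solving the dual: y* = (0, 0, 1.25).
  dual value b^T y* = 13.75.
Strong duality: c^T x* = b^T y*. Confirmed.

13.75


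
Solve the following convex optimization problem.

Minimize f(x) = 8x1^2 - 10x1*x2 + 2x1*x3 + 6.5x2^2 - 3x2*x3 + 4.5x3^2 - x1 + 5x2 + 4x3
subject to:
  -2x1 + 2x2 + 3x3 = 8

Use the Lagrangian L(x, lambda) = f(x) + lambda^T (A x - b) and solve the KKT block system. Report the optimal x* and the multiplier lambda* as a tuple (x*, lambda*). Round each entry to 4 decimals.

Form the Lagrangian:
  L(x, lambda) = (1/2) x^T Q x + c^T x + lambda^T (A x - b)
Stationarity (grad_x L = 0): Q x + c + A^T lambda = 0.
Primal feasibility: A x = b.

This gives the KKT block system:
  [ Q   A^T ] [ x     ]   [-c ]
  [ A    0  ] [ lambda ] = [ b ]

Solving the linear system:
  x*      = (-0.612, 0.5266, 1.9076)
  lambda* = (-6.1215)
  f(x*)   = 29.9237

x* = (-0.612, 0.5266, 1.9076), lambda* = (-6.1215)


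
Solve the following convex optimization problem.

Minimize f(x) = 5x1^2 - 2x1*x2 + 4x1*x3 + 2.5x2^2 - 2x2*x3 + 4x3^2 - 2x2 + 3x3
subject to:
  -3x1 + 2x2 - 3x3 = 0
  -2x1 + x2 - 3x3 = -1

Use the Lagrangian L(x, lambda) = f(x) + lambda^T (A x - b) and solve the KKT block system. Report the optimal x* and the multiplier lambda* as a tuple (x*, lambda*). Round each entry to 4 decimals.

Form the Lagrangian:
  L(x, lambda) = (1/2) x^T Q x + c^T x + lambda^T (A x - b)
Stationarity (grad_x L = 0): Q x + c + A^T lambda = 0.
Primal feasibility: A x = b.

This gives the KKT block system:
  [ Q   A^T ] [ x     ]   [-c ]
  [ A    0  ] [ lambda ] = [ b ]

Solving the linear system:
  x*      = (-0.0211, 0.9789, 0.6737)
  lambda* = (-3.7053, 5.8211)
  f(x*)   = 2.9421

x* = (-0.0211, 0.9789, 0.6737), lambda* = (-3.7053, 5.8211)


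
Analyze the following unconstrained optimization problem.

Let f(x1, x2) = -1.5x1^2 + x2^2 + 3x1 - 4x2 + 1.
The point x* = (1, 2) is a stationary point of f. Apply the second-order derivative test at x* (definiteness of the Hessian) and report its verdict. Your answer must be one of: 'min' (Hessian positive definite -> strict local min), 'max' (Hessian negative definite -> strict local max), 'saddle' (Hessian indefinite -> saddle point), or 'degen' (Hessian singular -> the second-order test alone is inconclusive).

Compute the Hessian H = grad^2 f:
  H = [[-3, 0], [0, 2]]
Verify stationarity: grad f(x*) = H x* + g = (0, 0).
Eigenvalues of H: -3, 2.
Eigenvalues have mixed signs, so H is indefinite -> x* is a saddle point.

saddle


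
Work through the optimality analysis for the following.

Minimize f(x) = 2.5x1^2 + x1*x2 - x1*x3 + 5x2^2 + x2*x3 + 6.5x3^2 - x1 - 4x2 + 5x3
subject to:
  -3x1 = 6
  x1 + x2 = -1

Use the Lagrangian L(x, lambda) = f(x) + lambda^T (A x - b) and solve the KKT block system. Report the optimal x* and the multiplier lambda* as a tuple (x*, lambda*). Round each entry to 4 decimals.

Form the Lagrangian:
  L(x, lambda) = (1/2) x^T Q x + c^T x + lambda^T (A x - b)
Stationarity (grad_x L = 0): Q x + c + A^T lambda = 0.
Primal feasibility: A x = b.

This gives the KKT block system:
  [ Q   A^T ] [ x     ]   [-c ]
  [ A    0  ] [ lambda ] = [ b ]

Solving the linear system:
  x*      = (-2, 1, -0.6154)
  lambda* = (-4.2564, -3.3846)
  f(x*)   = 8.5385

x* = (-2, 1, -0.6154), lambda* = (-4.2564, -3.3846)


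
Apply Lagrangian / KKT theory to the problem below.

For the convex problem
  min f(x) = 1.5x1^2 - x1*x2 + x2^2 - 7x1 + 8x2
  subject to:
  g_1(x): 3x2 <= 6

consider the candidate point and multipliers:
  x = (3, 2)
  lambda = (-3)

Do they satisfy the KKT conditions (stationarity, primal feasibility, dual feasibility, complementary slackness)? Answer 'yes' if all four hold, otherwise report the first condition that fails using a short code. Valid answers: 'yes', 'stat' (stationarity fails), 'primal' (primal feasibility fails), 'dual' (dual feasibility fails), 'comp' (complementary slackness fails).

Gradient of f: grad f(x) = Q x + c = (0, 9)
Constraint values g_i(x) = a_i^T x - b_i:
  g_1((3, 2)) = 0
Stationarity residual: grad f(x) + sum_i lambda_i a_i = (0, 0)
  -> stationarity OK
Primal feasibility (all g_i <= 0): OK
Dual feasibility (all lambda_i >= 0): FAILS
Complementary slackness (lambda_i * g_i(x) = 0 for all i): OK

Verdict: the first failing condition is dual_feasibility -> dual.

dual


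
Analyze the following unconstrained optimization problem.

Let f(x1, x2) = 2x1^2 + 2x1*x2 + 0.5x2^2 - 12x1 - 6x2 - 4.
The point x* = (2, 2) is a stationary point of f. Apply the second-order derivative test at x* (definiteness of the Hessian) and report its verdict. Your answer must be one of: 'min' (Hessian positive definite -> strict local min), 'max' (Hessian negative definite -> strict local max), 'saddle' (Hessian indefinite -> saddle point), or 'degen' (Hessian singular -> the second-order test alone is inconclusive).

Compute the Hessian H = grad^2 f:
  H = [[4, 2], [2, 1]]
Verify stationarity: grad f(x*) = H x* + g = (0, 0).
Eigenvalues of H: 0, 5.
H has a zero eigenvalue (singular; positive semidefinite but not definite), so H is neither positive definite, negative definite, nor indefinite. The second-order test alone is inconclusive -> degen.
(Indeed, f is constant along the null direction of H through x*, so x* is not a strict local extremum.)

degen


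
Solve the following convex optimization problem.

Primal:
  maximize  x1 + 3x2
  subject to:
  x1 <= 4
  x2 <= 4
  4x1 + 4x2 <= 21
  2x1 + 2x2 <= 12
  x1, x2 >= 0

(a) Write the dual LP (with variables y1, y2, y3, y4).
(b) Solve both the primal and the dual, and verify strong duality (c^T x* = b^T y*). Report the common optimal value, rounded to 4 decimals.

The standard primal-dual pair for 'max c^T x s.t. A x <= b, x >= 0' is:
  Dual:  min b^T y  s.t.  A^T y >= c,  y >= 0.

So the dual LP is:
  minimize  4y1 + 4y2 + 21y3 + 12y4
  subject to:
    y1 + 4y3 + 2y4 >= 1
    y2 + 4y3 + 2y4 >= 3
    y1, y2, y3, y4 >= 0

Solving the primal: x* = (1.25, 4).
  primal value c^T x* = 13.25.
Solving the dual: y* = (0, 2, 0.25, 0).
  dual value b^T y* = 13.25.
Strong duality: c^T x* = b^T y*. Confirmed.

13.25


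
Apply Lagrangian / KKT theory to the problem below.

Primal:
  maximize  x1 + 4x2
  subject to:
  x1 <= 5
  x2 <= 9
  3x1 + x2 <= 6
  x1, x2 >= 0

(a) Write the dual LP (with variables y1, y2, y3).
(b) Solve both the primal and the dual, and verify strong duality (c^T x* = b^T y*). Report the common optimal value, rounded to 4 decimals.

The standard primal-dual pair for 'max c^T x s.t. A x <= b, x >= 0' is:
  Dual:  min b^T y  s.t.  A^T y >= c,  y >= 0.

So the dual LP is:
  minimize  5y1 + 9y2 + 6y3
  subject to:
    y1 + 3y3 >= 1
    y2 + y3 >= 4
    y1, y2, y3 >= 0

Solving the primal: x* = (0, 6).
  primal value c^T x* = 24.
Solving the dual: y* = (0, 0, 4).
  dual value b^T y* = 24.
Strong duality: c^T x* = b^T y*. Confirmed.

24


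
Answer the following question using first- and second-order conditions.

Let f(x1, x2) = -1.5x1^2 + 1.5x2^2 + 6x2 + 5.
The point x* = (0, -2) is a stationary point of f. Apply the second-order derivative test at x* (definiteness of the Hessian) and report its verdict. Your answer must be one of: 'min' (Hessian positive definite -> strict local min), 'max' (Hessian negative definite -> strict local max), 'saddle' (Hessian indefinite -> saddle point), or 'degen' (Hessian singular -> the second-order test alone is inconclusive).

Compute the Hessian H = grad^2 f:
  H = [[-3, 0], [0, 3]]
Verify stationarity: grad f(x*) = H x* + g = (0, 0).
Eigenvalues of H: -3, 3.
Eigenvalues have mixed signs, so H is indefinite -> x* is a saddle point.

saddle


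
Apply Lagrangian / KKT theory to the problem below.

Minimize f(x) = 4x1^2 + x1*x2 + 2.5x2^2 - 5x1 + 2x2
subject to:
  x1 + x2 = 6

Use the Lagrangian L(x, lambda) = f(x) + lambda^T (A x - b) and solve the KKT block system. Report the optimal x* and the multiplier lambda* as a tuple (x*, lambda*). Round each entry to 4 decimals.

Form the Lagrangian:
  L(x, lambda) = (1/2) x^T Q x + c^T x + lambda^T (A x - b)
Stationarity (grad_x L = 0): Q x + c + A^T lambda = 0.
Primal feasibility: A x = b.

This gives the KKT block system:
  [ Q   A^T ] [ x     ]   [-c ]
  [ A    0  ] [ lambda ] = [ b ]

Solving the linear system:
  x*      = (2.8182, 3.1818)
  lambda* = (-20.7273)
  f(x*)   = 58.3182

x* = (2.8182, 3.1818), lambda* = (-20.7273)


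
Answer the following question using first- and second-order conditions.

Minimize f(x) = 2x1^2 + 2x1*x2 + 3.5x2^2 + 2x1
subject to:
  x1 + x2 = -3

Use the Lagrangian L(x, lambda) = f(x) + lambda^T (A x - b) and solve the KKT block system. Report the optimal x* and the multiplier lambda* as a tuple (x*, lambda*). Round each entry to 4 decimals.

Form the Lagrangian:
  L(x, lambda) = (1/2) x^T Q x + c^T x + lambda^T (A x - b)
Stationarity (grad_x L = 0): Q x + c + A^T lambda = 0.
Primal feasibility: A x = b.

This gives the KKT block system:
  [ Q   A^T ] [ x     ]   [-c ]
  [ A    0  ] [ lambda ] = [ b ]

Solving the linear system:
  x*      = (-2.4286, -0.5714)
  lambda* = (8.8571)
  f(x*)   = 10.8571

x* = (-2.4286, -0.5714), lambda* = (8.8571)


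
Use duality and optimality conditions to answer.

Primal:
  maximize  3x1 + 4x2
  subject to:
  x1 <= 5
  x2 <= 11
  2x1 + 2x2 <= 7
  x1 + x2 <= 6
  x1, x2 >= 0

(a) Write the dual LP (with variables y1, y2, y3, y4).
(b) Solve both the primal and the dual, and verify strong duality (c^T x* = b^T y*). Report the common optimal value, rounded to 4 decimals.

The standard primal-dual pair for 'max c^T x s.t. A x <= b, x >= 0' is:
  Dual:  min b^T y  s.t.  A^T y >= c,  y >= 0.

So the dual LP is:
  minimize  5y1 + 11y2 + 7y3 + 6y4
  subject to:
    y1 + 2y3 + y4 >= 3
    y2 + 2y3 + y4 >= 4
    y1, y2, y3, y4 >= 0

Solving the primal: x* = (0, 3.5).
  primal value c^T x* = 14.
Solving the dual: y* = (0, 0, 2, 0).
  dual value b^T y* = 14.
Strong duality: c^T x* = b^T y*. Confirmed.

14


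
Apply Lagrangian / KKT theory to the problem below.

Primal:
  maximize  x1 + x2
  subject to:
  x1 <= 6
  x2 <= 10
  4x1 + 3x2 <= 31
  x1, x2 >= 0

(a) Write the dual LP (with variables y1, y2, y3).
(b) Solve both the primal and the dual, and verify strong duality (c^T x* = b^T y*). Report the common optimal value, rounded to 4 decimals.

The standard primal-dual pair for 'max c^T x s.t. A x <= b, x >= 0' is:
  Dual:  min b^T y  s.t.  A^T y >= c,  y >= 0.

So the dual LP is:
  minimize  6y1 + 10y2 + 31y3
  subject to:
    y1 + 4y3 >= 1
    y2 + 3y3 >= 1
    y1, y2, y3 >= 0

Solving the primal: x* = (0.25, 10).
  primal value c^T x* = 10.25.
Solving the dual: y* = (0, 0.25, 0.25).
  dual value b^T y* = 10.25.
Strong duality: c^T x* = b^T y*. Confirmed.

10.25


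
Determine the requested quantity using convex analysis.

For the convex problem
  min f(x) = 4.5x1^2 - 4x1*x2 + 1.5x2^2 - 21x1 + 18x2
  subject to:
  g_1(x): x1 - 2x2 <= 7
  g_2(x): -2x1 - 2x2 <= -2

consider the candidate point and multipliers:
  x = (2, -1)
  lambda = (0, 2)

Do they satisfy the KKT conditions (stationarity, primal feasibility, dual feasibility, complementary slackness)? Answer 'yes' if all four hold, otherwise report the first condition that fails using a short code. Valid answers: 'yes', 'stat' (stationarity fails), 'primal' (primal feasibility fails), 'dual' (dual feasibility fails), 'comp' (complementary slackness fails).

Gradient of f: grad f(x) = Q x + c = (1, 7)
Constraint values g_i(x) = a_i^T x - b_i:
  g_1((2, -1)) = -3
  g_2((2, -1)) = 0
Stationarity residual: grad f(x) + sum_i lambda_i a_i = (-3, 3)
  -> stationarity FAILS
Primal feasibility (all g_i <= 0): OK
Dual feasibility (all lambda_i >= 0): OK
Complementary slackness (lambda_i * g_i(x) = 0 for all i): OK

Verdict: the first failing condition is stationarity -> stat.

stat


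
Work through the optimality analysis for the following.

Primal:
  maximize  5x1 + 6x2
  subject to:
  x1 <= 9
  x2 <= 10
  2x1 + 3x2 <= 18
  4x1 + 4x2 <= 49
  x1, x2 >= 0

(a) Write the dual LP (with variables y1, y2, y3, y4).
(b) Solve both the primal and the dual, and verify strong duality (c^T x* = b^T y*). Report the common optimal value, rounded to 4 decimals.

The standard primal-dual pair for 'max c^T x s.t. A x <= b, x >= 0' is:
  Dual:  min b^T y  s.t.  A^T y >= c,  y >= 0.

So the dual LP is:
  minimize  9y1 + 10y2 + 18y3 + 49y4
  subject to:
    y1 + 2y3 + 4y4 >= 5
    y2 + 3y3 + 4y4 >= 6
    y1, y2, y3, y4 >= 0

Solving the primal: x* = (9, 0).
  primal value c^T x* = 45.
Solving the dual: y* = (1, 0, 2, 0).
  dual value b^T y* = 45.
Strong duality: c^T x* = b^T y*. Confirmed.

45


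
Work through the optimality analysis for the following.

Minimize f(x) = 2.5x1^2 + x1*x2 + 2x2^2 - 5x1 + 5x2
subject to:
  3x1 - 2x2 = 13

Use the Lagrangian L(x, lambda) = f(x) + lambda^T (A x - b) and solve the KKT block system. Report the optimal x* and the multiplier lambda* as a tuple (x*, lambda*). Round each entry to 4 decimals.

Form the Lagrangian:
  L(x, lambda) = (1/2) x^T Q x + c^T x + lambda^T (A x - b)
Stationarity (grad_x L = 0): Q x + c + A^T lambda = 0.
Primal feasibility: A x = b.

This gives the KKT block system:
  [ Q   A^T ] [ x     ]   [-c ]
  [ A    0  ] [ lambda ] = [ b ]

Solving the linear system:
  x*      = (2.5294, -2.7059)
  lambda* = (-1.6471)
  f(x*)   = -2.3824

x* = (2.5294, -2.7059), lambda* = (-1.6471)


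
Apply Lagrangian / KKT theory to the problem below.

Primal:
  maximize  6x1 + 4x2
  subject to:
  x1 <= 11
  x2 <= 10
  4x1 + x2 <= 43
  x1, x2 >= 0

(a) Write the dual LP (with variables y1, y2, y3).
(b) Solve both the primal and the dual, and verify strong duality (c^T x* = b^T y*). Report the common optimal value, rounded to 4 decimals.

The standard primal-dual pair for 'max c^T x s.t. A x <= b, x >= 0' is:
  Dual:  min b^T y  s.t.  A^T y >= c,  y >= 0.

So the dual LP is:
  minimize  11y1 + 10y2 + 43y3
  subject to:
    y1 + 4y3 >= 6
    y2 + y3 >= 4
    y1, y2, y3 >= 0

Solving the primal: x* = (8.25, 10).
  primal value c^T x* = 89.5.
Solving the dual: y* = (0, 2.5, 1.5).
  dual value b^T y* = 89.5.
Strong duality: c^T x* = b^T y*. Confirmed.

89.5


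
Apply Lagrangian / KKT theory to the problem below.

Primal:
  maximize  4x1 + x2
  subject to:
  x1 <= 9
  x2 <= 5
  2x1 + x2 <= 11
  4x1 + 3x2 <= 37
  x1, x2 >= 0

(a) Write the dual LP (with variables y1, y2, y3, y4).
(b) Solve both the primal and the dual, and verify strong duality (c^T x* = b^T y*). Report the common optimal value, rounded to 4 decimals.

The standard primal-dual pair for 'max c^T x s.t. A x <= b, x >= 0' is:
  Dual:  min b^T y  s.t.  A^T y >= c,  y >= 0.

So the dual LP is:
  minimize  9y1 + 5y2 + 11y3 + 37y4
  subject to:
    y1 + 2y3 + 4y4 >= 4
    y2 + y3 + 3y4 >= 1
    y1, y2, y3, y4 >= 0

Solving the primal: x* = (5.5, 0).
  primal value c^T x* = 22.
Solving the dual: y* = (0, 0, 2, 0).
  dual value b^T y* = 22.
Strong duality: c^T x* = b^T y*. Confirmed.

22


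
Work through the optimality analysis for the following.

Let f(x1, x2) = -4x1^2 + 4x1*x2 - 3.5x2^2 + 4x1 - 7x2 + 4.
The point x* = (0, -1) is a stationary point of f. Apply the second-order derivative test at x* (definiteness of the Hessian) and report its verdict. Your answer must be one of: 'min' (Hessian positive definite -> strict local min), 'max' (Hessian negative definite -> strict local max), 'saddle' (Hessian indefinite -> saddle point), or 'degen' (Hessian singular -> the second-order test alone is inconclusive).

Compute the Hessian H = grad^2 f:
  H = [[-8, 4], [4, -7]]
Verify stationarity: grad f(x*) = H x* + g = (0, 0).
Eigenvalues of H: -11.5311, -3.4689.
Both eigenvalues < 0, so H is negative definite -> x* is a strict local max.

max


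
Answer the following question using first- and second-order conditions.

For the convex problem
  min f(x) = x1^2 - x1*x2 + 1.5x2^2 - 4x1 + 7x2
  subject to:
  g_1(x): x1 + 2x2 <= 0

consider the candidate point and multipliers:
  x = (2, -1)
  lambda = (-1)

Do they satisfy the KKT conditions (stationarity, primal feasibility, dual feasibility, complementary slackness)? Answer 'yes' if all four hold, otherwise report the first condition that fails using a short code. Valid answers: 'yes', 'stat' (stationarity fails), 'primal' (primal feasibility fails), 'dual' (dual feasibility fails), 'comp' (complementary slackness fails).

Gradient of f: grad f(x) = Q x + c = (1, 2)
Constraint values g_i(x) = a_i^T x - b_i:
  g_1((2, -1)) = 0
Stationarity residual: grad f(x) + sum_i lambda_i a_i = (0, 0)
  -> stationarity OK
Primal feasibility (all g_i <= 0): OK
Dual feasibility (all lambda_i >= 0): FAILS
Complementary slackness (lambda_i * g_i(x) = 0 for all i): OK

Verdict: the first failing condition is dual_feasibility -> dual.

dual


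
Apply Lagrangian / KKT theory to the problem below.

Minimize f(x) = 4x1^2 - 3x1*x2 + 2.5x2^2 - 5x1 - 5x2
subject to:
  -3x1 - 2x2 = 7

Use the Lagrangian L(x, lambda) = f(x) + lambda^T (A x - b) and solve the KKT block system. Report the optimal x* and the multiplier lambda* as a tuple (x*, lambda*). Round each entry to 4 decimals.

Form the Lagrangian:
  L(x, lambda) = (1/2) x^T Q x + c^T x + lambda^T (A x - b)
Stationarity (grad_x L = 0): Q x + c + A^T lambda = 0.
Primal feasibility: A x = b.

This gives the KKT block system:
  [ Q   A^T ] [ x     ]   [-c ]
  [ A    0  ] [ lambda ] = [ b ]

Solving the linear system:
  x*      = (-1.3894, -1.4159)
  lambda* = (-3.9558)
  f(x*)   = 20.8584

x* = (-1.3894, -1.4159), lambda* = (-3.9558)


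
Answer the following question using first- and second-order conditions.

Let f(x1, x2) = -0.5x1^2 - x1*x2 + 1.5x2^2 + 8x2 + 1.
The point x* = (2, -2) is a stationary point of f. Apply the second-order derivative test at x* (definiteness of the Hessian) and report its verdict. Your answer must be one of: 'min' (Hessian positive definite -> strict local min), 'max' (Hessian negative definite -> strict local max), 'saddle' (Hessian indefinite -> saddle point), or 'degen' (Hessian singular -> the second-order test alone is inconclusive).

Compute the Hessian H = grad^2 f:
  H = [[-1, -1], [-1, 3]]
Verify stationarity: grad f(x*) = H x* + g = (0, 0).
Eigenvalues of H: -1.2361, 3.2361.
Eigenvalues have mixed signs, so H is indefinite -> x* is a saddle point.

saddle


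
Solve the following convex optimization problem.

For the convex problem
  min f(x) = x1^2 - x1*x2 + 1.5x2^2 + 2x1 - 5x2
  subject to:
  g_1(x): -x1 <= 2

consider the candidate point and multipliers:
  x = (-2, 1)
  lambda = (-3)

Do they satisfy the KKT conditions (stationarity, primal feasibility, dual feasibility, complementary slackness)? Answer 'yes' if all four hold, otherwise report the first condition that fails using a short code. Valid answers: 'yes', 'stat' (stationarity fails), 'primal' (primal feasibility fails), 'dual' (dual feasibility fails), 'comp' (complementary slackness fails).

Gradient of f: grad f(x) = Q x + c = (-3, 0)
Constraint values g_i(x) = a_i^T x - b_i:
  g_1((-2, 1)) = 0
Stationarity residual: grad f(x) + sum_i lambda_i a_i = (0, 0)
  -> stationarity OK
Primal feasibility (all g_i <= 0): OK
Dual feasibility (all lambda_i >= 0): FAILS
Complementary slackness (lambda_i * g_i(x) = 0 for all i): OK

Verdict: the first failing condition is dual_feasibility -> dual.

dual


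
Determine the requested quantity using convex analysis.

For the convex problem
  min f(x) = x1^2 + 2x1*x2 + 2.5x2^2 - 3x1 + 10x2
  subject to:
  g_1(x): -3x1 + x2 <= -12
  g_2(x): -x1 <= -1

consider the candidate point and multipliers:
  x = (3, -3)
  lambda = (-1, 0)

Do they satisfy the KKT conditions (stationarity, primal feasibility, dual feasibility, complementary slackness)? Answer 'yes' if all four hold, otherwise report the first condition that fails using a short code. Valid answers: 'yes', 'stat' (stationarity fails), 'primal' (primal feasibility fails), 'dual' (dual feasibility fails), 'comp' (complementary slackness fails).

Gradient of f: grad f(x) = Q x + c = (-3, 1)
Constraint values g_i(x) = a_i^T x - b_i:
  g_1((3, -3)) = 0
  g_2((3, -3)) = -2
Stationarity residual: grad f(x) + sum_i lambda_i a_i = (0, 0)
  -> stationarity OK
Primal feasibility (all g_i <= 0): OK
Dual feasibility (all lambda_i >= 0): FAILS
Complementary slackness (lambda_i * g_i(x) = 0 for all i): OK

Verdict: the first failing condition is dual_feasibility -> dual.

dual


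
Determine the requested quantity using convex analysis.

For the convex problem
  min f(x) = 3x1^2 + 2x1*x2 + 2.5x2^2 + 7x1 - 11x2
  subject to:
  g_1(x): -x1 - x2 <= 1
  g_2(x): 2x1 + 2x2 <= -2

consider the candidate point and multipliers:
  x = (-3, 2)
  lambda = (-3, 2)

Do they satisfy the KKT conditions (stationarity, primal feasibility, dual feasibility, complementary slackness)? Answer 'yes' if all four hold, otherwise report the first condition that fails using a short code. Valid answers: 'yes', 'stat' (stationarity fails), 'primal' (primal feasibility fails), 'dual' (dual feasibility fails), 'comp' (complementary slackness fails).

Gradient of f: grad f(x) = Q x + c = (-7, -7)
Constraint values g_i(x) = a_i^T x - b_i:
  g_1((-3, 2)) = 0
  g_2((-3, 2)) = 0
Stationarity residual: grad f(x) + sum_i lambda_i a_i = (0, 0)
  -> stationarity OK
Primal feasibility (all g_i <= 0): OK
Dual feasibility (all lambda_i >= 0): FAILS
Complementary slackness (lambda_i * g_i(x) = 0 for all i): OK

Verdict: the first failing condition is dual_feasibility -> dual.

dual


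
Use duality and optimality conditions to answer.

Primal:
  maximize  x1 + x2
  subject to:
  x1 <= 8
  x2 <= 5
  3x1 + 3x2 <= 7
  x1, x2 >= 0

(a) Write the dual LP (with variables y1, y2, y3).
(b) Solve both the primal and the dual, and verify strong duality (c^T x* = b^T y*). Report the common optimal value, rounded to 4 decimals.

The standard primal-dual pair for 'max c^T x s.t. A x <= b, x >= 0' is:
  Dual:  min b^T y  s.t.  A^T y >= c,  y >= 0.

So the dual LP is:
  minimize  8y1 + 5y2 + 7y3
  subject to:
    y1 + 3y3 >= 1
    y2 + 3y3 >= 1
    y1, y2, y3 >= 0

Solving the primal: x* = (2.3333, 0).
  primal value c^T x* = 2.3333.
Solving the dual: y* = (0, 0, 0.3333).
  dual value b^T y* = 2.3333.
Strong duality: c^T x* = b^T y*. Confirmed.

2.3333


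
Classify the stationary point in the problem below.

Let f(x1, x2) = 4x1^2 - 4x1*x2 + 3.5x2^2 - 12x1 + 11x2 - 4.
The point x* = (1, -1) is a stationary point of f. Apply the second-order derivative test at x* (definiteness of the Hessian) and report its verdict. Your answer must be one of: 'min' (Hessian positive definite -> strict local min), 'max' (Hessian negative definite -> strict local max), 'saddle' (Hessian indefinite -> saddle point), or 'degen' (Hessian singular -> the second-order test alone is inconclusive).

Compute the Hessian H = grad^2 f:
  H = [[8, -4], [-4, 7]]
Verify stationarity: grad f(x*) = H x* + g = (0, 0).
Eigenvalues of H: 3.4689, 11.5311.
Both eigenvalues > 0, so H is positive definite -> x* is a strict local min.

min


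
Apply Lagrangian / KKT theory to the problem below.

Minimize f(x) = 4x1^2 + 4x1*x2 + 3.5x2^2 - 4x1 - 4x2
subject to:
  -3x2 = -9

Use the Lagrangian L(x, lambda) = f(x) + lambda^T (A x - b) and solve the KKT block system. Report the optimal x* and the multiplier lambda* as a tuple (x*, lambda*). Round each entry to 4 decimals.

Form the Lagrangian:
  L(x, lambda) = (1/2) x^T Q x + c^T x + lambda^T (A x - b)
Stationarity (grad_x L = 0): Q x + c + A^T lambda = 0.
Primal feasibility: A x = b.

This gives the KKT block system:
  [ Q   A^T ] [ x     ]   [-c ]
  [ A    0  ] [ lambda ] = [ b ]

Solving the linear system:
  x*      = (-1, 3)
  lambda* = (4.3333)
  f(x*)   = 15.5

x* = (-1, 3), lambda* = (4.3333)


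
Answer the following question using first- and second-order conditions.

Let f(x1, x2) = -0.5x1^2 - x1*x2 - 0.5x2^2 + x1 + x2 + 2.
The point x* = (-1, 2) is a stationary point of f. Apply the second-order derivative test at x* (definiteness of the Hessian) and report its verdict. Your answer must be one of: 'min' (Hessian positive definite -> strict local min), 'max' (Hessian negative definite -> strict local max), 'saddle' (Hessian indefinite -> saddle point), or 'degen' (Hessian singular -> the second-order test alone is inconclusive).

Compute the Hessian H = grad^2 f:
  H = [[-1, -1], [-1, -1]]
Verify stationarity: grad f(x*) = H x* + g = (0, 0).
Eigenvalues of H: -2, 0.
H has a zero eigenvalue (singular; negative semidefinite but not definite), so H is neither positive definite, negative definite, nor indefinite. The second-order test alone is inconclusive -> degen.
(Indeed, f is constant along the null direction of H through x*, so x* is not a strict local extremum.)

degen


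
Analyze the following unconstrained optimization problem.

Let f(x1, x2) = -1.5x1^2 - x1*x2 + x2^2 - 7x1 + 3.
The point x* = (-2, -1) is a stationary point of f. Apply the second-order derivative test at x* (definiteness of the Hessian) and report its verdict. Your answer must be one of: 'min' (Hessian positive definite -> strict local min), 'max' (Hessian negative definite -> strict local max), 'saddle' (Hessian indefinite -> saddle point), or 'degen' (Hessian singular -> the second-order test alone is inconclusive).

Compute the Hessian H = grad^2 f:
  H = [[-3, -1], [-1, 2]]
Verify stationarity: grad f(x*) = H x* + g = (0, 0).
Eigenvalues of H: -3.1926, 2.1926.
Eigenvalues have mixed signs, so H is indefinite -> x* is a saddle point.

saddle


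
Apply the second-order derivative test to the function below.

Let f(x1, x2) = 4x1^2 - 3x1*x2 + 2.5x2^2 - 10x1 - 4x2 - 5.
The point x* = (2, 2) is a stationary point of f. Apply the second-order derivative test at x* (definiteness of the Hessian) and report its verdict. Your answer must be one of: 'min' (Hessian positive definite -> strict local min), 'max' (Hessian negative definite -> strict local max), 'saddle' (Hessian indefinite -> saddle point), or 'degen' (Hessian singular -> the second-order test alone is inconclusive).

Compute the Hessian H = grad^2 f:
  H = [[8, -3], [-3, 5]]
Verify stationarity: grad f(x*) = H x* + g = (0, 0).
Eigenvalues of H: 3.1459, 9.8541.
Both eigenvalues > 0, so H is positive definite -> x* is a strict local min.

min


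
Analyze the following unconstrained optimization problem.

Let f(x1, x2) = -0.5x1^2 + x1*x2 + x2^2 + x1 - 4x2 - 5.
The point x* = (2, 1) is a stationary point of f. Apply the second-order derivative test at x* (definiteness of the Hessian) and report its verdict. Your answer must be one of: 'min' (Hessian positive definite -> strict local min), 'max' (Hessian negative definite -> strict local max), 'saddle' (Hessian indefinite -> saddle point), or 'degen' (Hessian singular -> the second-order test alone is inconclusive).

Compute the Hessian H = grad^2 f:
  H = [[-1, 1], [1, 2]]
Verify stationarity: grad f(x*) = H x* + g = (0, 0).
Eigenvalues of H: -1.3028, 2.3028.
Eigenvalues have mixed signs, so H is indefinite -> x* is a saddle point.

saddle


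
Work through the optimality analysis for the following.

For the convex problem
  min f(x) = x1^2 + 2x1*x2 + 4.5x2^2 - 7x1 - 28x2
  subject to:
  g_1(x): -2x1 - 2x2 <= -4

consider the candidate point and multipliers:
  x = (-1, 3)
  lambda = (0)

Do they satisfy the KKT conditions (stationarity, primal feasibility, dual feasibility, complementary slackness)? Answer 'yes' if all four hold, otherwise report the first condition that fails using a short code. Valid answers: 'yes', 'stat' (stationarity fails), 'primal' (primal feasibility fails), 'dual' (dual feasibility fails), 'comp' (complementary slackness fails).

Gradient of f: grad f(x) = Q x + c = (-3, -3)
Constraint values g_i(x) = a_i^T x - b_i:
  g_1((-1, 3)) = 0
Stationarity residual: grad f(x) + sum_i lambda_i a_i = (-3, -3)
  -> stationarity FAILS
Primal feasibility (all g_i <= 0): OK
Dual feasibility (all lambda_i >= 0): OK
Complementary slackness (lambda_i * g_i(x) = 0 for all i): OK

Verdict: the first failing condition is stationarity -> stat.

stat


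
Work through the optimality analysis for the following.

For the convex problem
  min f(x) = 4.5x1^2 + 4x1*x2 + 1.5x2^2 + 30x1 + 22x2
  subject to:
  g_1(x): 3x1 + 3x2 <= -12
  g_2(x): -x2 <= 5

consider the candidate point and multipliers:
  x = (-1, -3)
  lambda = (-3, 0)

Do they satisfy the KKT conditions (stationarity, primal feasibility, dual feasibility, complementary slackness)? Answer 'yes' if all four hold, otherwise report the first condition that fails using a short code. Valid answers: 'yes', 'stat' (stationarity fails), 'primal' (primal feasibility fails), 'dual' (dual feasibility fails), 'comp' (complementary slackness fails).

Gradient of f: grad f(x) = Q x + c = (9, 9)
Constraint values g_i(x) = a_i^T x - b_i:
  g_1((-1, -3)) = 0
  g_2((-1, -3)) = -2
Stationarity residual: grad f(x) + sum_i lambda_i a_i = (0, 0)
  -> stationarity OK
Primal feasibility (all g_i <= 0): OK
Dual feasibility (all lambda_i >= 0): FAILS
Complementary slackness (lambda_i * g_i(x) = 0 for all i): OK

Verdict: the first failing condition is dual_feasibility -> dual.

dual


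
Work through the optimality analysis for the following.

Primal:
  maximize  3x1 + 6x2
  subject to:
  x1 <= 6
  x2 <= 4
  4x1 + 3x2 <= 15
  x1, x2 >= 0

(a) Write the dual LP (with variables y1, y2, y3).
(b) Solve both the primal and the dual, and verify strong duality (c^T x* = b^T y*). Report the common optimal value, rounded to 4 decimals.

The standard primal-dual pair for 'max c^T x s.t. A x <= b, x >= 0' is:
  Dual:  min b^T y  s.t.  A^T y >= c,  y >= 0.

So the dual LP is:
  minimize  6y1 + 4y2 + 15y3
  subject to:
    y1 + 4y3 >= 3
    y2 + 3y3 >= 6
    y1, y2, y3 >= 0

Solving the primal: x* = (0.75, 4).
  primal value c^T x* = 26.25.
Solving the dual: y* = (0, 3.75, 0.75).
  dual value b^T y* = 26.25.
Strong duality: c^T x* = b^T y*. Confirmed.

26.25


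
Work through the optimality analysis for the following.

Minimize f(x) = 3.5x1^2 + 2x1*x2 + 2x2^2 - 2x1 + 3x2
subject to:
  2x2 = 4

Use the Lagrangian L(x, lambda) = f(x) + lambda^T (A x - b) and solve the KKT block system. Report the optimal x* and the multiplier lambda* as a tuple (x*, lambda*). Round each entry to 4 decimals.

Form the Lagrangian:
  L(x, lambda) = (1/2) x^T Q x + c^T x + lambda^T (A x - b)
Stationarity (grad_x L = 0): Q x + c + A^T lambda = 0.
Primal feasibility: A x = b.

This gives the KKT block system:
  [ Q   A^T ] [ x     ]   [-c ]
  [ A    0  ] [ lambda ] = [ b ]

Solving the linear system:
  x*      = (-0.2857, 2)
  lambda* = (-5.2143)
  f(x*)   = 13.7143

x* = (-0.2857, 2), lambda* = (-5.2143)


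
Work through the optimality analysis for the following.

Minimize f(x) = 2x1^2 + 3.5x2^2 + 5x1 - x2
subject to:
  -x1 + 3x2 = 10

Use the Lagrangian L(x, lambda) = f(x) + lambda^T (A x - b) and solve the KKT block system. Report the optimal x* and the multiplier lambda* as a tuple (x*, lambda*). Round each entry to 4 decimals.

Form the Lagrangian:
  L(x, lambda) = (1/2) x^T Q x + c^T x + lambda^T (A x - b)
Stationarity (grad_x L = 0): Q x + c + A^T lambda = 0.
Primal feasibility: A x = b.

This gives the KKT block system:
  [ Q   A^T ] [ x     ]   [-c ]
  [ A    0  ] [ lambda ] = [ b ]

Solving the linear system:
  x*      = (-2.6047, 2.4651)
  lambda* = (-5.4186)
  f(x*)   = 19.3488

x* = (-2.6047, 2.4651), lambda* = (-5.4186)


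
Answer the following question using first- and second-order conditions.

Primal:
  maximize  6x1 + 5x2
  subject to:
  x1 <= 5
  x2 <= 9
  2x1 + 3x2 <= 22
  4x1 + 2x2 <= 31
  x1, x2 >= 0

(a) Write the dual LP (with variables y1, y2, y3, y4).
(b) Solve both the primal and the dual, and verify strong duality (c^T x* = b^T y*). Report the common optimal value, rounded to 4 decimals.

The standard primal-dual pair for 'max c^T x s.t. A x <= b, x >= 0' is:
  Dual:  min b^T y  s.t.  A^T y >= c,  y >= 0.

So the dual LP is:
  minimize  5y1 + 9y2 + 22y3 + 31y4
  subject to:
    y1 + 2y3 + 4y4 >= 6
    y2 + 3y3 + 2y4 >= 5
    y1, y2, y3, y4 >= 0

Solving the primal: x* = (5, 4).
  primal value c^T x* = 50.
Solving the dual: y* = (2.6667, 0, 1.6667, 0).
  dual value b^T y* = 50.
Strong duality: c^T x* = b^T y*. Confirmed.

50


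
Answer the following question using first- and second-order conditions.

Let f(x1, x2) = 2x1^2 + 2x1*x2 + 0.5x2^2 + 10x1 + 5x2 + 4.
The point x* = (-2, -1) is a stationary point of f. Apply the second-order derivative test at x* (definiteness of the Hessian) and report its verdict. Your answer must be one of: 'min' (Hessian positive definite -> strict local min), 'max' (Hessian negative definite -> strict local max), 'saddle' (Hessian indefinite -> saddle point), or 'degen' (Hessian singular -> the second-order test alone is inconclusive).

Compute the Hessian H = grad^2 f:
  H = [[4, 2], [2, 1]]
Verify stationarity: grad f(x*) = H x* + g = (0, 0).
Eigenvalues of H: 0, 5.
H has a zero eigenvalue (singular; positive semidefinite but not definite), so H is neither positive definite, negative definite, nor indefinite. The second-order test alone is inconclusive -> degen.
(Indeed, f is constant along the null direction of H through x*, so x* is not a strict local extremum.)

degen


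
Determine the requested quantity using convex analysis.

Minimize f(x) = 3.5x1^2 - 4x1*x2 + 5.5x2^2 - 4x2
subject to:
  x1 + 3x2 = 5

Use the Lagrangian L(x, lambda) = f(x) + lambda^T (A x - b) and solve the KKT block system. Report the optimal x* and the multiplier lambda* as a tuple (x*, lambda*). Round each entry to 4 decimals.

Form the Lagrangian:
  L(x, lambda) = (1/2) x^T Q x + c^T x + lambda^T (A x - b)
Stationarity (grad_x L = 0): Q x + c + A^T lambda = 0.
Primal feasibility: A x = b.

This gives the KKT block system:
  [ Q   A^T ] [ x     ]   [-c ]
  [ A    0  ] [ lambda ] = [ b ]

Solving the linear system:
  x*      = (1.051, 1.3163)
  lambda* = (-2.0918)
  f(x*)   = 2.5969

x* = (1.051, 1.3163), lambda* = (-2.0918)


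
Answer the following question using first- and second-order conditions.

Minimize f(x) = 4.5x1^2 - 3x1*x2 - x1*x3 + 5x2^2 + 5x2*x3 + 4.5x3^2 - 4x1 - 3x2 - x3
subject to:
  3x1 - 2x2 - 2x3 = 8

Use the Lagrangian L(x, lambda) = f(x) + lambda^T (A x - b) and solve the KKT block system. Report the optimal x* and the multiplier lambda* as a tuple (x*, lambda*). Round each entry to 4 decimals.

Form the Lagrangian:
  L(x, lambda) = (1/2) x^T Q x + c^T x + lambda^T (A x - b)
Stationarity (grad_x L = 0): Q x + c + A^T lambda = 0.
Primal feasibility: A x = b.

This gives the KKT block system:
  [ Q   A^T ] [ x     ]   [-c ]
  [ A    0  ] [ lambda ] = [ b ]

Solving the linear system:
  x*      = (2.2496, 0.4441, -1.0697)
  lambda* = (-5.328)
  f(x*)   = 16.6814

x* = (2.2496, 0.4441, -1.0697), lambda* = (-5.328)
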